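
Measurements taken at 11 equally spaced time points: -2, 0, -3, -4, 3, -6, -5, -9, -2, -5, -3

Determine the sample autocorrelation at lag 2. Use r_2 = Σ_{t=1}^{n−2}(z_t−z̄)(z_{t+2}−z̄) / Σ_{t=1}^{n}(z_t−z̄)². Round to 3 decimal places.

Mean z̄ = (-2 + 0 − 3 − 4 + 3 − 6 − 5 − 9 − 2 − 5 − 3)/11 = -3.2727
Numerator Σ_{t=1}^{9}(z_t−z̄)(z_{t+2}−z̄) = 14.4876
Denominator Σ(z_t−z̄)² = 100.1818
r_2 = 14.4876 / 100.1818 = 0.145

0.145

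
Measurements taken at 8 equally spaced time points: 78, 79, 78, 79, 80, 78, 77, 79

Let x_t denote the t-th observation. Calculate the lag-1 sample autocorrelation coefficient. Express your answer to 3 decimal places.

-0.125

Mean x̄ = (78 + 79 + 78 + 79 + 80 + 78 + 77 + 79)/8 = 78.5000
Deviations from mean: -0.5000, 0.5000, -0.5000, 0.5000, 1.5000, -0.5000, -1.5000, 0.5000
Σ(x_t−x̄)(x_{t+1}−x̄) = (-0.2500) + (-0.2500) + (-0.2500) + (0.7500) + (-0.7500) + (0.7500) + (-0.7500) = -0.7500
Denominator Σ(x_t−x̄)² = 6.0000
r_1 = -0.7500 / 6.0000 = -0.125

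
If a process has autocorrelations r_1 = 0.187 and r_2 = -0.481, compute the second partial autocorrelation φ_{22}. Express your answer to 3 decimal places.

φ_{22} = (r_2 − r_1²) / (1 − r_1²)
r_1² = (0.187)² = 0.034969
Numerator = -0.481 − 0.0350 = -0.5160; denominator = 1 − 0.0350 = 0.9650
φ_{22} = -0.5160 / 0.9650 = -0.535

-0.535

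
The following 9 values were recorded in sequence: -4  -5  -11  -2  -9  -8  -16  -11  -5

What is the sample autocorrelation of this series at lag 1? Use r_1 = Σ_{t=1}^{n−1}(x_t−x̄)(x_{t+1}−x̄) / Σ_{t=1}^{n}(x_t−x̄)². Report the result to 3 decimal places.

-0.035

Mean x̄ = (-4 − 5 − 11 − 2 − 9 − 8 − 16 − 11 − 5)/9 = -7.8889
Numerator Σ_{t=1}^{8}(x_t−x̄)(x_{t+1}−x̄) = -5.3457
Denominator Σ(x_t−x̄)² = 152.8889
r_1 = -5.3457 / 152.8889 = -0.035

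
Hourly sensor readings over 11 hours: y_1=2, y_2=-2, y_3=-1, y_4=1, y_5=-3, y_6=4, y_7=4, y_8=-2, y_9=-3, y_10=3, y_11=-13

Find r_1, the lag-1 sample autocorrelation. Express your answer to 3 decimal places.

-0.223

Mean ȳ = (2 − 2 − 1 + 1 − 3 + 4 + 4 − 2 − 3 + 3 − 13)/11 = -0.9091
Numerator Σ_{t=1}^{10}(y_t−ȳ)(y_{t+1}−ȳ) = -51.9174
Denominator Σ(y_t−ȳ)² = 232.9091
r_1 = -51.9174 / 232.9091 = -0.223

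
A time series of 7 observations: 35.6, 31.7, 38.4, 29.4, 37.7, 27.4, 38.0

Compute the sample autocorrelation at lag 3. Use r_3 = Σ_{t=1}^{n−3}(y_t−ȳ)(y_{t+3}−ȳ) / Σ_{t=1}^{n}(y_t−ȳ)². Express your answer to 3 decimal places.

Mean ȳ = (35.6 + 31.7 + 38.4 + 29.4 + 37.7 + 27.4 + 38.0)/7 = 34.0286
Deviations from mean: 1.5714, -2.3286, 4.3714, -4.6286, 3.6714, -6.6286, 3.9714
Numerator Σ_{t=1}^{4}(y_t−ȳ)(y_{t+3}−ȳ) = -63.1810
Denominator Σ(y_t−ȳ)² = 121.6143
r_3 = -63.1810 / 121.6143 = -0.520

-0.520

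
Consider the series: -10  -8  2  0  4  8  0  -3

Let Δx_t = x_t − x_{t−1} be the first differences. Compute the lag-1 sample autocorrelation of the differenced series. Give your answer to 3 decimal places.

First differences Δx: 2, 10, -2, 4, 4, -8, -3
Mean of differences = 1.0000
Numerator Σ(Δx_t−Δx̄)(Δx_{t+1}−Δx̄) = -9.0000
Denominator Σ(Δx_t−Δx̄)² = 206.0000
r_1(Δx) = -9.0000 / 206.0000 = -0.044

-0.044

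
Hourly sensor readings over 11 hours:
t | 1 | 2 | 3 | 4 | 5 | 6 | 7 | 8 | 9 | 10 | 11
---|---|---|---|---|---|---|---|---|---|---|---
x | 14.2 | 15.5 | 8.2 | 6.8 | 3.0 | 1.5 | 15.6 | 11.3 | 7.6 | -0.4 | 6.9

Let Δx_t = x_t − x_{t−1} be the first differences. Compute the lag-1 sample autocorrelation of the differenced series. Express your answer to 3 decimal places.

-0.228

First differences Δx: 1.3, -7.3, -1.4, -3.8, -1.5, 14.1, -4.3, -3.7, -8.0, 7.3
Mean of differences = -0.7300
Numerator Σ(Δx_t−Δx̄)(Δx_{t+1}−Δx̄) = -95.0599
Denominator Σ(Δx_t−Δx̄)² = 416.5810
r_1(Δx) = -95.0599 / 416.5810 = -0.228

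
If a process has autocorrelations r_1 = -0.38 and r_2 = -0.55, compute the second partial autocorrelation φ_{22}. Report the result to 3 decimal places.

-0.812

φ_{22} = (r_2 − r_1²) / (1 − r_1²)
r_1² = (-0.38)² = 0.1444
Numerator = -0.55 − 0.1444 = -0.6944; denominator = 1 − 0.1444 = 0.8556
φ_{22} = -0.6944 / 0.8556 = -0.812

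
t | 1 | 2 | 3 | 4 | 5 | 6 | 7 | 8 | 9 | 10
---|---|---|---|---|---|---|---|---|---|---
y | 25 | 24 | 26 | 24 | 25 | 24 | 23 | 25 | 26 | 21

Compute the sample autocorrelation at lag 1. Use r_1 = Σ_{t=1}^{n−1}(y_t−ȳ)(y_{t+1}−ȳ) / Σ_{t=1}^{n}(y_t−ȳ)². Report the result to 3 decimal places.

Mean ȳ = (25 + 24 + 26 + 24 + 25 + 24 + 23 + 25 + 26 + 21)/10 = 24.3000
Numerator Σ_{t=1}^{9}(y_t−ȳ)(y_{t+1}−ȳ) = -6.5900
Denominator Σ(y_t−ȳ)² = 20.1000
r_1 = -6.5900 / 20.1000 = -0.328

-0.328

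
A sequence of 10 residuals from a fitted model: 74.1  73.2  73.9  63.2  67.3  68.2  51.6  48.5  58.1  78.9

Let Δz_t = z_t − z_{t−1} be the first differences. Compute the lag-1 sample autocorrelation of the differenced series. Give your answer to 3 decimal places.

0.176

First differences Δz: -0.9, 0.7, -10.7, 4.1, 0.9, -16.6, -3.1, 9.6, 20.8
Mean of differences = 0.5333
Numerator Σ(Δz_t−Δz̄)(Δz_{t+1}−Δz̄) = 165.9089
Denominator Σ(Δz_t−Δz̄)² = 940.8200
r_1(Δz) = 165.9089 / 940.8200 = 0.176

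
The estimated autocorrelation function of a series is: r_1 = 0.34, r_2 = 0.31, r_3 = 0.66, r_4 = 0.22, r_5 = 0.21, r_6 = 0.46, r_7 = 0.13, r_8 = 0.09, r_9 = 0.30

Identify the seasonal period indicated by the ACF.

3

The largest autocorrelation is r_3 = 0.66, with a weaker echo at lag 6 (0.46); the remaining lags stay at or below 0.34. The elevated value at lag 1 (0.34), dropping to 0.31 at lag 2, reflects decaying short-term dependence rather than seasonality.
The dominant spike at lag 3 indicates a seasonal period of 3.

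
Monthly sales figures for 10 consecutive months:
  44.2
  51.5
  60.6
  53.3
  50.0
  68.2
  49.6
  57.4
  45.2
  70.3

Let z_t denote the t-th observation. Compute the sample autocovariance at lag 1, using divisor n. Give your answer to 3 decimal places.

-30.639

Mean z̄ = (44.2 + 51.5 + 60.6 + 53.3 + 50.0 + 68.2 + 49.6 + 57.4 + 45.2 + 70.3)/10 = 55.0300
Σ_{t=1}^{9}(z_t−z̄)(z_{t+1}−z̄) = -306.3949
γ_1 = -306.3949 / 10 = -30.639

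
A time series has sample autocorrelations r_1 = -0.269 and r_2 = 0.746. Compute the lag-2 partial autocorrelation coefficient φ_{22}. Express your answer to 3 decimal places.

0.726

φ_{22} = (r_2 − r_1²) / (1 − r_1²)
r_1² = (-0.269)² = 0.072361
Numerator = 0.746 − 0.0724 = 0.6736; denominator = 1 − 0.0724 = 0.9276
φ_{22} = 0.6736 / 0.9276 = 0.726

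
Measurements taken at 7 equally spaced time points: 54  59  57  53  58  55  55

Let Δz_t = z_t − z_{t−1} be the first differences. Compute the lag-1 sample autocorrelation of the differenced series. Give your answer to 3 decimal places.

-0.461

First differences Δz: 5, -2, -4, 5, -3, 0
Mean of differences = 0.1667
Numerator Σ(Δz_t−Δz̄)(Δz_{t+1}−Δz̄) = -36.3611
Denominator Σ(Δz_t−Δz̄)² = 78.8333
r_1(Δz) = -36.3611 / 78.8333 = -0.461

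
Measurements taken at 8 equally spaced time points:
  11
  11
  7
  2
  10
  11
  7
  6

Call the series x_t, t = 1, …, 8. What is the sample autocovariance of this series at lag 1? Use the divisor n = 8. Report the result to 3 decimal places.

Mean x̄ = (11 + 11 + 7 + 2 + 10 + 11 + 7 + 6)/8 = 8.1250
Deviations: 2.8750, 2.8750, -1.1250, -6.1250, 1.8750, 2.8750, -1.1250, -2.1250
Σ_{t=1}^{7}(x_t−x̄)(x_{t+1}−x̄) = 4.9844
γ_1 = 4.9844 / 8 = 0.623

0.623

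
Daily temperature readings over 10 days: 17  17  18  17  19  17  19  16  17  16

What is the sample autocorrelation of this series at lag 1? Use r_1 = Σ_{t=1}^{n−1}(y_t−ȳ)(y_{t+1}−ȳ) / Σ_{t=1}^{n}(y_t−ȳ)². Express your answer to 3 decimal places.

Mean ȳ = (17 + 17 + 18 + 17 + 19 + 17 + 19 + 16 + 17 + 16)/10 = 17.3000
Numerator Σ_{t=1}^{9}(y_t−ȳ)(y_{t+1}−ȳ) = -3.2900
Denominator Σ(y_t−ȳ)² = 10.1000
r_1 = -3.2900 / 10.1000 = -0.326

-0.326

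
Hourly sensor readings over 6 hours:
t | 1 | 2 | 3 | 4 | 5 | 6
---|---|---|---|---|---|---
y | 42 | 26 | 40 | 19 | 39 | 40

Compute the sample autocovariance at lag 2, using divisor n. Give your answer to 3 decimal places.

Mean ȳ = (42 + 26 + 40 + 19 + 39 + 40)/6 = 34.3333
Deviations: 7.6667, -8.3333, 5.6667, -15.3333, 4.6667, 5.6667
Σ_{t=1}^{4}(y_t−ȳ)(y_{t+2}−ȳ) = 110.7778
γ_2 = 110.7778 / 6 = 18.463

18.463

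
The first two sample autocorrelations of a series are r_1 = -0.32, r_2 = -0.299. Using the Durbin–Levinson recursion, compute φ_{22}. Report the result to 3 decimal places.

φ_{22} = (r_2 − r_1²) / (1 − r_1²)
r_1² = (-0.32)² = 0.1024
Numerator = -0.299 − 0.1024 = -0.4014; denominator = 1 − 0.1024 = 0.8976
φ_{22} = -0.4014 / 0.8976 = -0.447

-0.447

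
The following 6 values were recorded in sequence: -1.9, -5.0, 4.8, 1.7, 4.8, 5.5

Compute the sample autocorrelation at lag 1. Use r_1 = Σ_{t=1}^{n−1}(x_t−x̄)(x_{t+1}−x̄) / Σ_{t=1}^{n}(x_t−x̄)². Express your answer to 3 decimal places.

Mean x̄ = (-1.9 − 5.0 + 4.8 + 1.7 + 4.8 + 5.5)/6 = 1.6500
Numerator Σ_{t=1}^{5}(x_t−x̄)(x_{t+1}−x̄) = 15.1025
Denominator Σ(x_t−x̄)² = 91.4950
r_1 = 15.1025 / 91.4950 = 0.165

0.165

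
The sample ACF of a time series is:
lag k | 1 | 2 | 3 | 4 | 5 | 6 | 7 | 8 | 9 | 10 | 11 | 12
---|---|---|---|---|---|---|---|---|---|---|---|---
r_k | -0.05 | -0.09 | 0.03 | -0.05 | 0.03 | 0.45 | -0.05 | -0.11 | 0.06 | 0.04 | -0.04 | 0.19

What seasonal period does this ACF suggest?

6

The largest autocorrelation is r_6 = 0.45, with a weaker echo at lag 12 (0.19); the remaining lags stay at or below 0.06.
The dominant spike at lag 6 indicates a seasonal period of 6.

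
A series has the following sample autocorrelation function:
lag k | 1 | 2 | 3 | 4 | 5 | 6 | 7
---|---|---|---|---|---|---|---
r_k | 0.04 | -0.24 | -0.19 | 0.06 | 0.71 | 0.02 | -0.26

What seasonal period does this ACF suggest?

5

The largest autocorrelation is r_5 = 0.71; the remaining lags stay at or below 0.06.
The dominant spike at lag 5 indicates a seasonal period of 5.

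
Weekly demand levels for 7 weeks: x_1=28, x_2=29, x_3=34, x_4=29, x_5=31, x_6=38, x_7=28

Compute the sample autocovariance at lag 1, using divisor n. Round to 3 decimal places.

-3.857

Mean x̄ = (28 + 29 + 34 + 29 + 31 + 38 + 28)/7 = 31.0000
Σ_{t=1}^{6}(x_t−x̄)(x_{t+1}−x̄) = -27.0000
γ_1 = -27.0000 / 7 = -3.857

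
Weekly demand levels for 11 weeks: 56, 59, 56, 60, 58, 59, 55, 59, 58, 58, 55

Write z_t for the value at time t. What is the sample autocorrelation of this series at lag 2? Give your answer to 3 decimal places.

0.265

Mean z̄ = (56 + 59 + 56 + 60 + 58 + 59 + 55 + 59 + 58 + 58 + 55)/11 = 57.5455
Numerator Σ_{t=1}^{9}(z_t−z̄)(z_{t+2}−z̄) = 8.1322
Denominator Σ(z_t−z̄)² = 30.7273
r_2 = 8.1322 / 30.7273 = 0.265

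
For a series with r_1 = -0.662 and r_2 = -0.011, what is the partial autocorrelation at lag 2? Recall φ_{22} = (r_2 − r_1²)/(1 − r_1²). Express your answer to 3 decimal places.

φ_{22} = (r_2 − r_1²) / (1 − r_1²)
r_1² = (-0.662)² = 0.438244
Numerator = -0.011 − 0.4382 = -0.4492; denominator = 1 − 0.4382 = 0.5618
φ_{22} = -0.4492 / 0.5618 = -0.800

-0.800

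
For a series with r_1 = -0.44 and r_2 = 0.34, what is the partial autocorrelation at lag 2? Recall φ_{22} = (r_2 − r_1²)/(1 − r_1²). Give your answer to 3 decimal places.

0.182

φ_{22} = (r_2 − r_1²) / (1 − r_1²)
r_1² = (-0.44)² = 0.1936
Numerator = 0.34 − 0.1936 = 0.1464; denominator = 1 − 0.1936 = 0.8064
φ_{22} = 0.1464 / 0.8064 = 0.182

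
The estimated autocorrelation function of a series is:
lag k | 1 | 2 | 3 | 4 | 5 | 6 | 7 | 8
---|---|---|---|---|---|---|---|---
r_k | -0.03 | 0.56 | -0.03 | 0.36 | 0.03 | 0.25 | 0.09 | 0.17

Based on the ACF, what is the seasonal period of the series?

2

The largest autocorrelation is r_2 = 0.56, with weaker echoes at lags 4 (0.36), 6 (0.25) and 8 (0.17); the remaining lags stay at or below 0.09.
The dominant spike at lag 2 indicates a seasonal period of 2.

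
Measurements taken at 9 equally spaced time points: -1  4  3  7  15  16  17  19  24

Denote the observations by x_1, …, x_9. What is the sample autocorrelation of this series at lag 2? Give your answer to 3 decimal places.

0.365

Mean x̄ = (-1 + 4 + 3 + 7 + 15 + 16 + 17 + 19 + 24)/9 = 11.5556
Σ(x_t−x̄)(x_{t+2}−x̄) = (107.4198) + (34.4198) + (-29.4691) + (-20.2469) + (18.7531) + (33.0864) + (67.7531) = 211.7160
Denominator Σ(x_t−x̄)² = 580.2222
r_2 = 211.7160 / 580.2222 = 0.365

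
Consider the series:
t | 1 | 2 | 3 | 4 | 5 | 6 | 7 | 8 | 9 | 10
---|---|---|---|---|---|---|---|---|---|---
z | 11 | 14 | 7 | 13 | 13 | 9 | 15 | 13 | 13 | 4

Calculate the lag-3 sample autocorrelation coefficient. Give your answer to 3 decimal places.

Mean z̄ = (11 + 14 + 7 + 13 + 13 + 9 + 15 + 13 + 13 + 4)/10 = 11.2000
Σ(z_t−z̄)(z_{t+3}−z̄) = (-0.3600) + (5.0400) + (9.2400) + (6.8400) + (3.2400) + (-3.9600) + (-27.3600) = -7.3200
Denominator Σ(z_t−z̄)² = 109.6000
r_3 = -7.3200 / 109.6000 = -0.067

-0.067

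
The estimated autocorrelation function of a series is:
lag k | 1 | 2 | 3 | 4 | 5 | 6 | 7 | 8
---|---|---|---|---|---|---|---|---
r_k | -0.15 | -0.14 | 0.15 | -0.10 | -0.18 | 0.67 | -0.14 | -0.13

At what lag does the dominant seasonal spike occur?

6

The largest autocorrelation is r_6 = 0.67; the remaining lags stay at or below 0.15.
The dominant spike at lag 6 indicates a seasonal period of 6.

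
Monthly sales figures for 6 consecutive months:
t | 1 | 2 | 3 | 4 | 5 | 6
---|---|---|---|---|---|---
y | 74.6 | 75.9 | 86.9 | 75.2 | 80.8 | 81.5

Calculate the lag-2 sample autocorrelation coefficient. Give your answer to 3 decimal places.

Mean ȳ = (74.6 + 75.9 + 86.9 + 75.2 + 80.8 + 81.5)/6 = 79.1500
Numerator Σ_{t=1}^{4}(y_t−ȳ)(y_{t+2}−ȳ) = -18.9200
Denominator Σ(y_t−ȳ)² = 115.1750
r_2 = -18.9200 / 115.1750 = -0.164

-0.164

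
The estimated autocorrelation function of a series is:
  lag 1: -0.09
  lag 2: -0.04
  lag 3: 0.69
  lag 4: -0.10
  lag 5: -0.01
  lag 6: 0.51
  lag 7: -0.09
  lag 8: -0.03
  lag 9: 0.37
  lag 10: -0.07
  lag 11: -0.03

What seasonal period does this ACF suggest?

The largest autocorrelation is r_3 = 0.69, with weaker echoes at lags 6 (0.51) and 9 (0.37); the remaining lags stay at or below -0.01.
The dominant spike at lag 3 indicates a seasonal period of 3.

3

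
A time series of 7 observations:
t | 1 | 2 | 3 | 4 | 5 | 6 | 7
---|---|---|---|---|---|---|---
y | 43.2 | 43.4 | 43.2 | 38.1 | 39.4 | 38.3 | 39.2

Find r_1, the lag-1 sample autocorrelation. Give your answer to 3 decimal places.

Mean ȳ = (43.2 + 43.4 + 43.2 + 38.1 + 39.4 + 38.3 + 39.2)/7 = 40.6857
Numerator Σ_{t=1}^{6}(y_t−ȳ)(y_{t+1}−ȳ) = 17.0841
Denominator Σ(y_t−ȳ)² = 36.2486
r_1 = 17.0841 / 36.2486 = 0.471

0.471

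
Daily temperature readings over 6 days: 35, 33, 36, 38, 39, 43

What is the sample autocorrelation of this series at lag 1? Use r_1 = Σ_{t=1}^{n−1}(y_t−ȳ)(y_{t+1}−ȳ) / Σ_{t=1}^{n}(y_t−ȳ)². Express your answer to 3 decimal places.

0.417

Mean ȳ = (35 + 33 + 36 + 38 + 39 + 43)/6 = 37.3333
Deviations from mean: -2.3333, -4.3333, -1.3333, 0.6667, 1.6667, 5.6667
Σ(y_t−ȳ)(y_{t+1}−ȳ) = (10.1111) + (5.7778) + (-0.8889) + (1.1111) + (9.4444) = 25.5556
Denominator Σ(y_t−ȳ)² = 61.3333
r_1 = 25.5556 / 61.3333 = 0.417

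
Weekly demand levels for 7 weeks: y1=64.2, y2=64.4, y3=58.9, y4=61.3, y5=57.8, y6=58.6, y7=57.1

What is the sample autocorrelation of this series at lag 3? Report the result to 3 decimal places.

Mean ȳ = (64.2 + 64.4 + 58.9 + 61.3 + 57.8 + 58.6 + 57.1)/7 = 60.3286
Deviations from mean: 3.8714, 4.0714, -1.4286, 0.9714, -2.5286, -1.7286, -3.2286
Σ(y_t−ȳ)(y_{t+3}−ȳ) = (3.7608) + (-10.2949) + (2.4694) + (-3.1363) = -7.2010
Denominator Σ(y_t−ȳ)² = 54.3543
r_3 = -7.2010 / 54.3543 = -0.132

-0.132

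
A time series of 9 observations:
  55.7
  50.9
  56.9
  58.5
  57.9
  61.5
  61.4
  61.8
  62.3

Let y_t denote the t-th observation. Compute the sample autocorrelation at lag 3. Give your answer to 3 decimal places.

0.082

Mean ȳ = (55.7 + 50.9 + 56.9 + 58.5 + 57.9 + 61.5 + 61.4 + 61.8 + 62.3)/9 = 58.5444
Numerator Σ_{t=1}^{6}(y_t−ȳ)(y_{t+3}−ȳ) = 9.0674
Denominator Σ(y_t−ȳ)² = 111.2422
r_3 = 9.0674 / 111.2422 = 0.082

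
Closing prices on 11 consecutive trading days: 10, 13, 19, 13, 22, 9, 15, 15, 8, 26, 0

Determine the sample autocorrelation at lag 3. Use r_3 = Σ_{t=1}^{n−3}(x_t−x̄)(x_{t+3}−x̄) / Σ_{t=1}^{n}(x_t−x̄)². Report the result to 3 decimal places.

Mean x̄ = (10 + 13 + 19 + 13 + 22 + 9 + 15 + 15 + 8 + 26 + 0)/11 = 13.6364
Numerator Σ_{t=1}^{8}(x_t−x̄)(x_{t+3}−x̄) = 7.0579
Denominator Σ(x_t−x̄)² = 508.5455
r_3 = 7.0579 / 508.5455 = 0.014

0.014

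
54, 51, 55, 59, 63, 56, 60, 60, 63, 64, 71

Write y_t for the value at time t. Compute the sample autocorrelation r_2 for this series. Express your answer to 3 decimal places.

0.190

Mean ȳ = (54 + 51 + 55 + 59 + 63 + 56 + 60 + 60 + 63 + 64 + 71)/11 = 59.6364
Numerator Σ_{t=1}^{9}(y_t−ȳ)(y_{t+2}−ȳ) = 59.2810
Denominator Σ(y_t−ȳ)² = 312.5455
r_2 = 59.2810 / 312.5455 = 0.190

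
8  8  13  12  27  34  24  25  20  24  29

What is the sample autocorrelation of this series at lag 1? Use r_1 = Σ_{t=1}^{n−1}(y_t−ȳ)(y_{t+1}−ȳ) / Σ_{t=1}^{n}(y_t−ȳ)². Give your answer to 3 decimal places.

0.556

Mean ȳ = (8 + 8 + 13 + 12 + 27 + 34 + 24 + 25 + 20 + 24 + 29)/11 = 20.3636
Numerator Σ_{t=1}^{10}(y_t−ȳ)(y_{t+1}−ȳ) = 435.3223
Denominator Σ(y_t−ȳ)² = 782.5455
r_1 = 435.3223 / 782.5455 = 0.556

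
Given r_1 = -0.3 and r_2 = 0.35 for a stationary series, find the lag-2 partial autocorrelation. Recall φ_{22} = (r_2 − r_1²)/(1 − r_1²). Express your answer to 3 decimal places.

φ_{22} = (r_2 − r_1²) / (1 − r_1²)
r_1² = (-0.3)² = 0.09
Numerator = 0.35 − 0.0900 = 0.2600; denominator = 1 − 0.0900 = 0.9100
φ_{22} = 0.2600 / 0.9100 = 0.286

0.286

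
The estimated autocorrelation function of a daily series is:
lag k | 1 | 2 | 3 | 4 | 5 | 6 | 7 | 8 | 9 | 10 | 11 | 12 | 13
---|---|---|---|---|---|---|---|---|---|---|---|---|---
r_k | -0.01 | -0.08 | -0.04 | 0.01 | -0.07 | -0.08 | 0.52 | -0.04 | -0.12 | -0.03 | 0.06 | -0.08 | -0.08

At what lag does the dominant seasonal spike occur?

7

The largest autocorrelation is r_7 = 0.52; the remaining lags stay at or below 0.06.
The dominant spike at lag 7 indicates a seasonal period of 7.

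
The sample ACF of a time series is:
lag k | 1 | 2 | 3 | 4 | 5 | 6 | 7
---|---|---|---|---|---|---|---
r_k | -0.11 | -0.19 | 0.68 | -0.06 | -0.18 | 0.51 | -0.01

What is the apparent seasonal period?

The largest autocorrelation is r_3 = 0.68, with a weaker echo at lag 6 (0.51); the remaining lags stay at or below -0.01.
The dominant spike at lag 3 indicates a seasonal period of 3.

3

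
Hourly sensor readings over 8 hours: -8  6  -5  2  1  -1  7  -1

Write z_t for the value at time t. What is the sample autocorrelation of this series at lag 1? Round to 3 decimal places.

-0.565

Mean z̄ = (-8 + 6 − 5 + 2 + 1 − 1 + 7 − 1)/8 = 0.1250
Deviations from mean: -8.1250, 5.8750, -5.1250, 1.8750, 0.8750, -1.1250, 6.8750, -1.1250
Numerator Σ_{t=1}^{7}(z_t−z̄)(z_{t+1}−z̄) = -102.2656
Denominator Σ(z_t−z̄)² = 180.8750
r_1 = -102.2656 / 180.8750 = -0.565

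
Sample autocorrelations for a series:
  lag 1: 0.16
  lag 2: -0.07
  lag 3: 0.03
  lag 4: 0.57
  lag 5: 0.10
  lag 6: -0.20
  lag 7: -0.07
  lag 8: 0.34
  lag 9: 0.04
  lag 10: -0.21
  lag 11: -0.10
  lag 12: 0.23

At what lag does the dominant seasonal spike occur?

4

The largest autocorrelation is r_4 = 0.57, with weaker echoes at lags 8 (0.34) and 12 (0.23); the remaining lags stay at or below 0.16.
The dominant spike at lag 4 indicates a seasonal period of 4.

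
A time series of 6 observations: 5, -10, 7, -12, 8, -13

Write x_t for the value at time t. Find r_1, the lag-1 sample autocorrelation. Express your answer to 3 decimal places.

Mean x̄ = (5 − 10 + 7 − 12 + 8 − 13)/6 = -2.5000
Deviations from mean: 7.5000, -7.5000, 9.5000, -9.5000, 10.5000, -10.5000
Σ(x_t−x̄)(x_{t+1}−x̄) = (-56.2500) + (-71.2500) + (-90.2500) + (-99.7500) + (-110.2500) = -427.7500
Denominator Σ(x_t−x̄)² = 513.5000
r_1 = -427.7500 / 513.5000 = -0.833

-0.833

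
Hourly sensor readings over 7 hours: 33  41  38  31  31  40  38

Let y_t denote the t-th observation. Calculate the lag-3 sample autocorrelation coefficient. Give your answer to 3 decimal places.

Mean ȳ = (33 + 41 + 38 + 31 + 31 + 40 + 38)/7 = 36.0000
Deviations from mean: -3.0000, 5.0000, 2.0000, -5.0000, -5.0000, 4.0000, 2.0000
Numerator Σ_{t=1}^{4}(y_t−ȳ)(y_{t+3}−ȳ) = -12.0000
Denominator Σ(y_t−ȳ)² = 108.0000
r_3 = -12.0000 / 108.0000 = -0.111

-0.111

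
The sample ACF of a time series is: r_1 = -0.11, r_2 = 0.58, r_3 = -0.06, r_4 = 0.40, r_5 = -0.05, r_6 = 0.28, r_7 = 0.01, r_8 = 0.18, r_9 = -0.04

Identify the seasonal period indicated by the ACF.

2

The largest autocorrelation is r_2 = 0.58, with weaker echoes at lags 4 (0.40), 6 (0.28) and 8 (0.18); the remaining lags stay at or below 0.01.
The dominant spike at lag 2 indicates a seasonal period of 2.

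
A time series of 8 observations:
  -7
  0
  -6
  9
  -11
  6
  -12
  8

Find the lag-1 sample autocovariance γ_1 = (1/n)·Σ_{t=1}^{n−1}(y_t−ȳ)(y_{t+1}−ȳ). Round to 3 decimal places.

Mean ȳ = (-7 + 0 − 6 + 9 − 11 + 6 − 12 + 8)/8 = -1.6250
Σ_{t=1}^{7}(y_t−ȳ)(y_{t+1}−ȳ) = -412.3906
γ_1 = -412.3906 / 8 = -51.549

-51.549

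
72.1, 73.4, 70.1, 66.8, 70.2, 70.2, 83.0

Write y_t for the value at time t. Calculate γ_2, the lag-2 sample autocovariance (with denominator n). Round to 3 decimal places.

Mean ȳ = (72.1 + 73.4 + 70.1 + 66.8 + 70.2 + 70.2 + 83.0)/7 = 72.2571
Σ_{t=1}^{5}(y_t−ȳ)(y_{t+2}−ȳ) = -12.3337
γ_2 = -12.3337 / 7 = -1.762

-1.762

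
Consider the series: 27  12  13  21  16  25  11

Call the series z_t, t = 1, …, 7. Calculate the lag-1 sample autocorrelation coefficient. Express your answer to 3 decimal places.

Mean z̄ = (27 + 12 + 13 + 21 + 16 + 25 + 11)/7 = 17.8571
Σ(z_t−z̄)(z_{t+1}−z̄) = (-53.5510) + (28.4490) + (-15.2653) + (-5.8367) + (-13.2653) + (-48.9796) = -108.4490
Denominator Σ(z_t−z̄)² = 252.8571
r_1 = -108.4490 / 252.8571 = -0.429

-0.429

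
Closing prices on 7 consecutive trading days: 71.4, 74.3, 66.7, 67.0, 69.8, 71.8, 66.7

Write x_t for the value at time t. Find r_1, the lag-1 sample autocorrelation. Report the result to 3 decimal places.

-0.078

Mean x̄ = (71.4 + 74.3 + 66.7 + 67.0 + 69.8 + 71.8 + 66.7)/7 = 69.6714
Deviations from mean: 1.7286, 4.6286, -2.9714, -2.6714, 0.1286, 2.1286, -2.9714
Numerator Σ_{t=1}^{6}(x_t−x̄)(x_{t+1}−x̄) = -4.2094
Denominator Σ(x_t−x̄)² = 53.7543
r_1 = -4.2094 / 53.7543 = -0.078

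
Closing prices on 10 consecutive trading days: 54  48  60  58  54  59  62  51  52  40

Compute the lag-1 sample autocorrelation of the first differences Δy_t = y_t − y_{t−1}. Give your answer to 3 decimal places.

-0.304

First differences Δy: -6, 12, -2, -4, 5, 3, -11, 1, -12
Mean of differences = -1.5556
Numerator Σ(Δy_t−Δȳ)(Δy_{t+1}−Δȳ) = -145.1975
Denominator Σ(Δy_t−Δȳ)² = 478.2222
r_1(Δy) = -145.1975 / 478.2222 = -0.304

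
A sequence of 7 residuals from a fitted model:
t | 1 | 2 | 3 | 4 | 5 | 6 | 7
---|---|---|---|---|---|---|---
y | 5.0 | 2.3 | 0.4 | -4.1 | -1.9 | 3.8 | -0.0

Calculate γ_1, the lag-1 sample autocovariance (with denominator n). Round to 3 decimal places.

Mean ȳ = (5.0 + 2.3 + 0.4 − 4.1 − 1.9 + 3.8 − 0.0)/7 = 0.7857
Σ_{t=1}^{6}(y_t−ȳ)(y_{t+1}−ȳ) = 10.3398
γ_1 = 10.3398 / 7 = 1.477

1.477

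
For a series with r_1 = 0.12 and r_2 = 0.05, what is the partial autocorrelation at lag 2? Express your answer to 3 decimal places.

φ_{22} = (r_2 − r_1²) / (1 − r_1²)
r_1² = (0.12)² = 0.0144
Numerator = 0.05 − 0.0144 = 0.0356; denominator = 1 − 0.0144 = 0.9856
φ_{22} = 0.0356 / 0.9856 = 0.036

0.036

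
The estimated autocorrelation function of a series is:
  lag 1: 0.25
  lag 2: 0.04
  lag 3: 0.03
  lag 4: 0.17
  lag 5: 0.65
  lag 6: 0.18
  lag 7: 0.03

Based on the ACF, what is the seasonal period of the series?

5

The largest autocorrelation is r_5 = 0.65; the remaining lags stay at or below 0.25. The elevated value at lag 1 (0.25), dropping to 0.04 at lag 2, reflects decaying short-term dependence rather than seasonality.
The dominant spike at lag 5 indicates a seasonal period of 5.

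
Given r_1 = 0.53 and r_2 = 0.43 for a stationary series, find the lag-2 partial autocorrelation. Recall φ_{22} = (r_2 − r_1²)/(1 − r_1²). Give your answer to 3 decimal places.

φ_{22} = (r_2 − r_1²) / (1 − r_1²)
r_1² = (0.53)² = 0.2809
Numerator = 0.43 − 0.2809 = 0.1491; denominator = 1 − 0.2809 = 0.7191
φ_{22} = 0.1491 / 0.7191 = 0.207

0.207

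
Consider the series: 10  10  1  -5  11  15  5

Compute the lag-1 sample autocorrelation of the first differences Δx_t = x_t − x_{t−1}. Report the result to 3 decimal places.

First differences Δx: 0, -9, -6, 16, 4, -10
Mean of differences = -0.8333
Numerator Σ(Δx_t−Δx̄)(Δx_{t+1}−Δx̄) = -14.5278
Denominator Σ(Δx_t−Δx̄)² = 484.8333
r_1(Δx) = -14.5278 / 484.8333 = -0.030

-0.030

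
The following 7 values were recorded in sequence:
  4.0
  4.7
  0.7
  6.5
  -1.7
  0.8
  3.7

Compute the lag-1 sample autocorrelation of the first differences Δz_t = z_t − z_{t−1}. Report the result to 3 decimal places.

-0.659

First differences Δz: 0.7, -4.0, 5.8, -8.2, 2.5, 2.9
Mean of differences = -0.0500
Numerator Σ(Δz_t−Δz̄)(Δz_{t+1}−Δz̄) = -87.0075
Denominator Σ(Δz_t−Δz̄)² = 132.0150
r_1(Δz) = -87.0075 / 132.0150 = -0.659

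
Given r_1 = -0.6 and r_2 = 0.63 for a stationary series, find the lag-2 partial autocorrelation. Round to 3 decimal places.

0.422

φ_{22} = (r_2 − r_1²) / (1 − r_1²)
r_1² = (-0.6)² = 0.36
Numerator = 0.63 − 0.3600 = 0.2700; denominator = 1 − 0.3600 = 0.6400
φ_{22} = 0.2700 / 0.6400 = 0.422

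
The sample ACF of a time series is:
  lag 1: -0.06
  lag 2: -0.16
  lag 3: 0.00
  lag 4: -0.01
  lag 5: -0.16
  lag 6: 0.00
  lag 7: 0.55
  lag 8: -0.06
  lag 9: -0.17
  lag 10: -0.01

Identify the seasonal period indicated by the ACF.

7

The largest autocorrelation is r_7 = 0.55; the remaining lags stay at or below 0.00.
The dominant spike at lag 7 indicates a seasonal period of 7.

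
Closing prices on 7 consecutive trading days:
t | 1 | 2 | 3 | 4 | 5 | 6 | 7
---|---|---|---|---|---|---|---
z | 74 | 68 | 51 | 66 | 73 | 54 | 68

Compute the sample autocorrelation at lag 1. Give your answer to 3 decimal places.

-0.299

Mean z̄ = (74 + 68 + 51 + 66 + 73 + 54 + 68)/7 = 64.8571
Σ(z_t−z̄)(z_{t+1}−z̄) = (28.7347) + (-43.5510) + (-15.8367) + (9.3061) + (-88.4082) + (-34.1224) = -143.8776
Denominator Σ(z_t−z̄)² = 480.8571
r_1 = -143.8776 / 480.8571 = -0.299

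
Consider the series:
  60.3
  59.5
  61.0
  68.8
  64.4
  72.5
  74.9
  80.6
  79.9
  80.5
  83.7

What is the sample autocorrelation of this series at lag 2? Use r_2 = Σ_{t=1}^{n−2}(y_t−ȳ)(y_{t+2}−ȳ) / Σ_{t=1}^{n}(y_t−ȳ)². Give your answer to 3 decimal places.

Mean ȳ = (60.3 + 59.5 + 61.0 + 68.8 + 64.4 + 72.5 + 74.9 + 80.6 + 79.9 + 80.5 + 83.7)/11 = 71.4636
Numerator Σ_{t=1}^{9}(y_t−ȳ)(y_{t+2}−ȳ) = 419.8055
Denominator Σ(y_t−ȳ)² = 833.1455
r_2 = 419.8055 / 833.1455 = 0.504

0.504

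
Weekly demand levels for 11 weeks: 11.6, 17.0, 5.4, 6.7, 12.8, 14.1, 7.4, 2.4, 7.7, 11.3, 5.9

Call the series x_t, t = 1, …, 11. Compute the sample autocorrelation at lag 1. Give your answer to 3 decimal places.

0.055

Mean x̄ = (11.6 + 17.0 + 5.4 + 6.7 + 12.8 + 14.1 + 7.4 + 2.4 + 7.7 + 11.3 + 5.9)/11 = 9.3000
Numerator Σ_{t=1}^{10}(x_t−x̄)(x_{t+1}−x̄) = 10.5500
Denominator Σ(x_t−x̄)² = 191.1800
r_1 = 10.5500 / 191.1800 = 0.055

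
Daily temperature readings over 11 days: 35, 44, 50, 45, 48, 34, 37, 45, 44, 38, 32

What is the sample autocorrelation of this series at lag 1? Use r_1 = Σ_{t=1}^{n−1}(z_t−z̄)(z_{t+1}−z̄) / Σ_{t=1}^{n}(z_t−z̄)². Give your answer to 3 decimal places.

Mean z̄ = (35 + 44 + 50 + 45 + 48 + 34 + 37 + 45 + 44 + 38 + 32)/11 = 41.0909
Numerator Σ_{t=1}^{10}(z_t−z̄)(z_{t+1}−z̄) = 64.5372
Denominator Σ(z_t−z̄)² = 370.9091
r_1 = 64.5372 / 370.9091 = 0.174

0.174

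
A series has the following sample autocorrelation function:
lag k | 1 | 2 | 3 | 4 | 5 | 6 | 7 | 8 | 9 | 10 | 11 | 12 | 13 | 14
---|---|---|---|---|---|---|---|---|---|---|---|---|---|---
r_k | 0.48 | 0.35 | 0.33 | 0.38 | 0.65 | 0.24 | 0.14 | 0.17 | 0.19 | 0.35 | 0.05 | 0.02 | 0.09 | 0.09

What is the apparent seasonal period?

The largest autocorrelation is r_5 = 0.65; the remaining lags stay at or below 0.48. The elevated value at lag 1 (0.48), dropping to 0.35 at lag 2, reflects decaying short-term dependence rather than seasonality.
The dominant spike at lag 5 indicates a seasonal period of 5.

5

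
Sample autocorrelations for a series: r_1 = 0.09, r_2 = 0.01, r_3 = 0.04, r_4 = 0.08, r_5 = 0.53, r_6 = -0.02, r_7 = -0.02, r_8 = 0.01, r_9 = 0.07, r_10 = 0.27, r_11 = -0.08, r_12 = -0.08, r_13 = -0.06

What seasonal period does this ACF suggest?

5

The largest autocorrelation is r_5 = 0.53, with a weaker echo at lag 10 (0.27); the remaining lags stay at or below 0.09.
The dominant spike at lag 5 indicates a seasonal period of 5.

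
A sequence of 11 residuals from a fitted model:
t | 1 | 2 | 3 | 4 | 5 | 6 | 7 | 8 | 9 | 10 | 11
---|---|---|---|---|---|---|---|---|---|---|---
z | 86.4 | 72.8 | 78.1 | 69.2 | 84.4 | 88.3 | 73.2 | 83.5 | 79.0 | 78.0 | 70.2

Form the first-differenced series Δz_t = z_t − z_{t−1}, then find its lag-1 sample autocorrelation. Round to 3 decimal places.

-0.472

First differences Δz: -13.6, 5.3, -8.9, 15.2, 3.9, -15.1, 10.3, -4.5, -1.0, -7.8
Mean of differences = -1.6200
Numerator Σ(Δz_t−Δz̄)(Δz_{t+1}−Δz̄) = -437.9204
Denominator Σ(Δz_t−Δz̄)² = 928.4560
r_1(Δz) = -437.9204 / 928.4560 = -0.472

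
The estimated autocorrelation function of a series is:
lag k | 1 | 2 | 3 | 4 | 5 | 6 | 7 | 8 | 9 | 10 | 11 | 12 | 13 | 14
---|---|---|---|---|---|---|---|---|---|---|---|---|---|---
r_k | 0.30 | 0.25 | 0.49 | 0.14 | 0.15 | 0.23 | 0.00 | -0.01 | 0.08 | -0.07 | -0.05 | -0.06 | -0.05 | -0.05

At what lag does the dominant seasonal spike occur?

The largest autocorrelation is r_3 = 0.49; the remaining lags stay at or below 0.30. The elevated value at lag 1 (0.30), dropping to 0.25 at lag 2, reflects decaying short-term dependence rather than seasonality.
The dominant spike at lag 3 indicates a seasonal period of 3.

3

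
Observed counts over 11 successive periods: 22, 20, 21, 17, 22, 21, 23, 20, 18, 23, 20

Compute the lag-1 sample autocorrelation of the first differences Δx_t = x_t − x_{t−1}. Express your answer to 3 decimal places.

-0.589

First differences Δx: -2, 1, -4, 5, -1, 2, -3, -2, 5, -3
Mean of differences = -0.2000
Numerator Σ(Δx_t−Δx̄)(Δx_{t+1}−Δx̄) = -57.4400
Denominator Σ(Δx_t−Δx̄)² = 97.6000
r_1(Δx) = -57.4400 / 97.6000 = -0.589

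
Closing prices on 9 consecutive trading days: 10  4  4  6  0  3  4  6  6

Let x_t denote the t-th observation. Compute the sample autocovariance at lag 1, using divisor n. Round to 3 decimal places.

Mean x̄ = (10 + 4 + 4 + 6 + 0 + 3 + 4 + 6 + 6)/9 = 4.7778
Σ_{t=1}^{8}(x_t−x̄)(x_{t+1}−x̄) = 0.1728
γ_1 = 0.1728 / 9 = 0.019

0.019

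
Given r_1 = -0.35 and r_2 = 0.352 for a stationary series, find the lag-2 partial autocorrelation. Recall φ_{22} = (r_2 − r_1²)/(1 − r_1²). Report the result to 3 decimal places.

φ_{22} = (r_2 − r_1²) / (1 − r_1²)
r_1² = (-0.35)² = 0.1225
Numerator = 0.352 − 0.1225 = 0.2295; denominator = 1 − 0.1225 = 0.8775
φ_{22} = 0.2295 / 0.8775 = 0.262

0.262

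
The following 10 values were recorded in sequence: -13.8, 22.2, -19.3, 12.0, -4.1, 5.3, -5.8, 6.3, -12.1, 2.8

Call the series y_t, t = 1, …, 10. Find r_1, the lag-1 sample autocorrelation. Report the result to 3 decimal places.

-0.826

Mean ȳ = (-13.8 + 22.2 − 19.3 + 12.0 − 4.1 + 5.3 − 5.8 + 6.3 − 12.1 + 2.8)/10 = -0.6500
Numerator Σ_{t=1}^{9}(y_t−ȳ)(y_{t+1}−ȳ) = -1212.2375
Denominator Σ(y_t−ȳ)² = 1468.0250
r_1 = -1212.2375 / 1468.0250 = -0.826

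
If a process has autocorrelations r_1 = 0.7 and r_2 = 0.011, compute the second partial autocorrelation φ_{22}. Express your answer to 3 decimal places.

-0.939

φ_{22} = (r_2 − r_1²) / (1 − r_1²)
r_1² = (0.7)² = 0.49
Numerator = 0.011 − 0.4900 = -0.4790; denominator = 1 − 0.4900 = 0.5100
φ_{22} = -0.4790 / 0.5100 = -0.939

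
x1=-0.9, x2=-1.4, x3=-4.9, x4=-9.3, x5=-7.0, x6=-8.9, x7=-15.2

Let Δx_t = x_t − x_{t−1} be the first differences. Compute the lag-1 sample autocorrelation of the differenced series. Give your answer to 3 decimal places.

First differences Δx: -0.5, -3.5, -4.4, 2.3, -1.9, -6.3
Mean of differences = -2.3833
Numerator Σ(Δx_t−Δx̄)(Δx_{t+1}−Δx̄) = -8.9253
Denominator Σ(Δx_t−Δx̄)² = 46.3683
r_1(Δx) = -8.9253 / 46.3683 = -0.192

-0.192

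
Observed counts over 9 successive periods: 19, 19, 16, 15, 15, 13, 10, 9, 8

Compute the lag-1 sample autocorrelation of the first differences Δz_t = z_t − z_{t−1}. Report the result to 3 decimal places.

-0.267

First differences Δz: 0, -3, -1, 0, -2, -3, -1, -1
Mean of differences = -1.3750
Numerator Σ(Δz_t−Δz̄)(Δz_{t+1}−Δz̄) = -2.6406
Denominator Σ(Δz_t−Δz̄)² = 9.8750
r_1(Δz) = -2.6406 / 9.8750 = -0.267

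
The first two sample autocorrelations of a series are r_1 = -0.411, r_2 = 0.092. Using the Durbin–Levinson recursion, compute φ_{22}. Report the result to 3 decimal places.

-0.093

φ_{22} = (r_2 − r_1²) / (1 − r_1²)
r_1² = (-0.411)² = 0.168921
Numerator = 0.092 − 0.1689 = -0.0769; denominator = 1 − 0.1689 = 0.8311
φ_{22} = -0.0769 / 0.8311 = -0.093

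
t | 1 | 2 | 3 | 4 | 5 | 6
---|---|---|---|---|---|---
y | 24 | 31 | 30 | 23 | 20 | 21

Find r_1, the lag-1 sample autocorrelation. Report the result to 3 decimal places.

0.418

Mean ȳ = (24 + 31 + 30 + 23 + 20 + 21)/6 = 24.8333
Deviations from mean: -0.8333, 6.1667, 5.1667, -1.8333, -4.8333, -3.8333
Σ(y_t−ȳ)(y_{t+1}−ȳ) = (-5.1389) + (31.8611) + (-9.4722) + (8.8611) + (18.5278) = 44.6389
Denominator Σ(y_t−ȳ)² = 106.8333
r_1 = 44.6389 / 106.8333 = 0.418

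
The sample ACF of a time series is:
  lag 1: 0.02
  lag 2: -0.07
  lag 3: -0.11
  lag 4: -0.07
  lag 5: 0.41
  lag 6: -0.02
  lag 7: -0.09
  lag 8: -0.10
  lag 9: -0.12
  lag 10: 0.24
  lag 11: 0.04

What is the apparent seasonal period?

The largest autocorrelation is r_5 = 0.41, with a weaker echo at lag 10 (0.24); the remaining lags stay at or below 0.04.
The dominant spike at lag 5 indicates a seasonal period of 5.

5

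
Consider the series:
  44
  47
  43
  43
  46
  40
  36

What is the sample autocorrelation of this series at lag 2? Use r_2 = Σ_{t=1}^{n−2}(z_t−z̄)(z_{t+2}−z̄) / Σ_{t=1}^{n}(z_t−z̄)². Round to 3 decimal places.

-0.243

Mean z̄ = (44 + 47 + 43 + 43 + 46 + 40 + 36)/7 = 42.7143
Deviations from mean: 1.2857, 4.2857, 0.2857, 0.2857, 3.2857, -2.7143, -6.7143
Σ(z_t−z̄)(z_{t+2}−z̄) = (0.3673) + (1.2245) + (0.9388) + (-0.7755) + (-22.0612) = -20.3061
Denominator Σ(z_t−z̄)² = 83.4286
r_2 = -20.3061 / 83.4286 = -0.243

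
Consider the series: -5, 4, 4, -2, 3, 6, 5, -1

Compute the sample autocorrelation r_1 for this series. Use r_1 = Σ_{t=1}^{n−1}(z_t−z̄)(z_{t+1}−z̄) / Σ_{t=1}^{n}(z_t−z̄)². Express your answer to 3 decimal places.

-0.122

Mean z̄ = (-5 + 4 + 4 − 2 + 3 + 6 + 5 − 1)/8 = 1.7500
Deviations from mean: -6.7500, 2.2500, 2.2500, -3.7500, 1.2500, 4.2500, 3.2500, -2.7500
Σ(z_t−z̄)(z_{t+1}−z̄) = (-15.1875) + (5.0625) + (-8.4375) + (-4.6875) + (5.3125) + (13.8125) + (-8.9375) = -13.0625
Denominator Σ(z_t−z̄)² = 107.5000
r_1 = -13.0625 / 107.5000 = -0.122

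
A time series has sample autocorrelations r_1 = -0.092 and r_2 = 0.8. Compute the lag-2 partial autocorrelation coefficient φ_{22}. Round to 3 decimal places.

0.798

φ_{22} = (r_2 − r_1²) / (1 − r_1²)
r_1² = (-0.092)² = 0.008464
Numerator = 0.8 − 0.0085 = 0.7915; denominator = 1 − 0.0085 = 0.9915
φ_{22} = 0.7915 / 0.9915 = 0.798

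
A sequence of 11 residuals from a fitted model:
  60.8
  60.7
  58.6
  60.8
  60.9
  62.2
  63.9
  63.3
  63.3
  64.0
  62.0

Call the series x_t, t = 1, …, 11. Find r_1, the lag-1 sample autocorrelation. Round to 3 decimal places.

Mean x̄ = (60.8 + 60.7 + 58.6 + 60.8 + 60.9 + 62.2 + 63.9 + 63.3 + 63.3 + 64.0 + 62.0)/11 = 61.8636
Numerator Σ_{t=1}^{10}(x_t−x̄)(x_{t+1}−x̄) = 18.2405
Denominator Σ(x_t−x̄)² = 28.1655
r_1 = 18.2405 / 28.1655 = 0.648

0.648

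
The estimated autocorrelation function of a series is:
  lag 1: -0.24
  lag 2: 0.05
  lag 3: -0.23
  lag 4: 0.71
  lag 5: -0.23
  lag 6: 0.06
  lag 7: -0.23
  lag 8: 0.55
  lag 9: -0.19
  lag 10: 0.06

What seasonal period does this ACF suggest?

4

The largest autocorrelation is r_4 = 0.71, with a weaker echo at lag 8 (0.55); the remaining lags stay at or below 0.06.
The dominant spike at lag 4 indicates a seasonal period of 4.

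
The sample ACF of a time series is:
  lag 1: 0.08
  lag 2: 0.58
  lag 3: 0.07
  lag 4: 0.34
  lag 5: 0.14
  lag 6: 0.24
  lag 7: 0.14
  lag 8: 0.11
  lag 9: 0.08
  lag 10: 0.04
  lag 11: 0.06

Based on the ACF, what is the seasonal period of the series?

2

The largest autocorrelation is r_2 = 0.58, with weaker echoes at lags 4 (0.34) and 6 (0.24); the remaining lags stay at or below 0.14.
The dominant spike at lag 2 indicates a seasonal period of 2.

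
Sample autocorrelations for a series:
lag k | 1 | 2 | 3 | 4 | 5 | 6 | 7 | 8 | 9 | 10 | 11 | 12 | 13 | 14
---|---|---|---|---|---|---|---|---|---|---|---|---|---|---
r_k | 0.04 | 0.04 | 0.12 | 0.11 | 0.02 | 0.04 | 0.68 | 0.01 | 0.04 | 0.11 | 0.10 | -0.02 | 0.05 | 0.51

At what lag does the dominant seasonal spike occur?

7

The largest autocorrelation is r_7 = 0.68, with a weaker echo at lag 14 (0.51); the remaining lags stay at or below 0.12.
The dominant spike at lag 7 indicates a seasonal period of 7.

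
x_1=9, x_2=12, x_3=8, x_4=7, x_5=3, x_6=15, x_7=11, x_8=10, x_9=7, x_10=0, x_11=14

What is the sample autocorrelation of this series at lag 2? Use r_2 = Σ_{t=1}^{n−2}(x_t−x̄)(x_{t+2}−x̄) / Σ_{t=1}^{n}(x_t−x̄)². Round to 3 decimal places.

Mean x̄ = (9 + 12 + 8 + 7 + 3 + 15 + 11 + 10 + 7 + 0 + 14)/11 = 8.7273
Numerator Σ_{t=1}^{9}(x_t−x̄)(x_{t+2}−x̄) = -41.6942
Denominator Σ(x_t−x̄)² = 200.1818
r_2 = -41.6942 / 200.1818 = -0.208

-0.208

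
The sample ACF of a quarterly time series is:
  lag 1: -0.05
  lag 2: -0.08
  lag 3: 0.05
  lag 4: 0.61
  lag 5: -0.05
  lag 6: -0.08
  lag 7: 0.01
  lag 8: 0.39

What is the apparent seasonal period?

The largest autocorrelation is r_4 = 0.61, with a weaker echo at lag 8 (0.39); the remaining lags stay at or below 0.05.
The dominant spike at lag 4 indicates a seasonal period of 4.

4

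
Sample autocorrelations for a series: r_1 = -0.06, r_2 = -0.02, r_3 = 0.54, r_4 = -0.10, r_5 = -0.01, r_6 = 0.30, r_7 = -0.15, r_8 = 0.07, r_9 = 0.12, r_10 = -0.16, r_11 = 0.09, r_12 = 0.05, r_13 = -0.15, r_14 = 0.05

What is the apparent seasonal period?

3

The largest autocorrelation is r_3 = 0.54, with a weaker echo at lag 6 (0.30); the remaining lags stay at or below 0.12.
The dominant spike at lag 3 indicates a seasonal period of 3.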